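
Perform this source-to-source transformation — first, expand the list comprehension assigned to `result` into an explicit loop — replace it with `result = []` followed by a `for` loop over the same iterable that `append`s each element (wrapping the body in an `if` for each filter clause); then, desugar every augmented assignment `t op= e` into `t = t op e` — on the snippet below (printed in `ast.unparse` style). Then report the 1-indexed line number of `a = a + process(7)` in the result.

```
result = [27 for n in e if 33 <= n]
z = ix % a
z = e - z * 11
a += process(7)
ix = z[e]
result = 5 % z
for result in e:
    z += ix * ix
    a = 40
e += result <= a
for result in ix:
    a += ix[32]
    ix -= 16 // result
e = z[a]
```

Transformed code:
result = []
for n in e:
    if 33 <= n:
        result.append(27)
z = ix % a
z = e - z * 11
a = a + process(7)
ix = z[e]
result = 5 % z
for result in e:
    z = z + ix * ix
    a = 40
e = e + (result <= a)
for result in ix:
    a = a + ix[32]
    ix = ix - 16 // result
e = z[a]

7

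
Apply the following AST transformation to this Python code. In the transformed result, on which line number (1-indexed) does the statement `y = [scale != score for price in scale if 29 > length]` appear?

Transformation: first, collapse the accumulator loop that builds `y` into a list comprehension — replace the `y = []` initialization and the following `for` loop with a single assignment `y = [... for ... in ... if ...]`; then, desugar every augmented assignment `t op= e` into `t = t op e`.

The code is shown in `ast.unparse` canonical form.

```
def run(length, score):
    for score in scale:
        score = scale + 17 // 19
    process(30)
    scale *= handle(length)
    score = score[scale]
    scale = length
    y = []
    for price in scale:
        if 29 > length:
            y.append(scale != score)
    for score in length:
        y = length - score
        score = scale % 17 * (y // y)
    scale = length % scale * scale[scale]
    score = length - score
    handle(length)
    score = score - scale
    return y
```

8

Transformed code:
def run(length, score):
    for score in scale:
        score = scale + 17 // 19
    process(30)
    scale = scale * handle(length)
    score = score[scale]
    scale = length
    y = [scale != score for price in scale if 29 > length]
    for score in length:
        y = length - score
        score = scale % 17 * (y // y)
    scale = length % scale * scale[scale]
    score = length - score
    handle(length)
    score = score - scale
    return y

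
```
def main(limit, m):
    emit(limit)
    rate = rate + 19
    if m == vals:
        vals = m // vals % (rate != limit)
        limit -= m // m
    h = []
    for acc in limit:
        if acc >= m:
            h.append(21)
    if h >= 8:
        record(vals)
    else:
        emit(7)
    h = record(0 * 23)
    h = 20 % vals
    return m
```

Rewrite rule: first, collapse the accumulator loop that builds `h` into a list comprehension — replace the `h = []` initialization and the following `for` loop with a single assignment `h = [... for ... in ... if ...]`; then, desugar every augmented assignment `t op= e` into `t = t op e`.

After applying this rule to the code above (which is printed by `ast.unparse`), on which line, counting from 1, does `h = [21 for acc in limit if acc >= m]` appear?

Transformed code:
def main(limit, m):
    emit(limit)
    rate = rate + 19
    if m == vals:
        vals = m // vals % (rate != limit)
        limit = limit - m // m
    h = [21 for acc in limit if acc >= m]
    if h >= 8:
        record(vals)
    else:
        emit(7)
    h = record(0 * 23)
    h = 20 % vals
    return m

7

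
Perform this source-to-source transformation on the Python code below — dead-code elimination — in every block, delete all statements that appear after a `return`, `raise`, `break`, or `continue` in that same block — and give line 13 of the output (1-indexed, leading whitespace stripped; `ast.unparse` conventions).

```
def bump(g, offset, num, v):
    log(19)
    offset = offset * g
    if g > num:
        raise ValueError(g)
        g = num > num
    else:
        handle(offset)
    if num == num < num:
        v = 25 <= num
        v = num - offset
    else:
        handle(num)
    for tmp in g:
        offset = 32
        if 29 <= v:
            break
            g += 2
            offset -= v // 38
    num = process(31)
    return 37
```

Transformed code:
def bump(g, offset, num, v):
    log(19)
    offset = offset * g
    if g > num:
        raise ValueError(g)
    else:
        handle(offset)
    if num == num < num:
        v = 25 <= num
        v = num - offset
    else:
        handle(num)
    for tmp in g:
        offset = 32
        if 29 <= v:
            break
    num = process(31)
    return 37

for tmp in g:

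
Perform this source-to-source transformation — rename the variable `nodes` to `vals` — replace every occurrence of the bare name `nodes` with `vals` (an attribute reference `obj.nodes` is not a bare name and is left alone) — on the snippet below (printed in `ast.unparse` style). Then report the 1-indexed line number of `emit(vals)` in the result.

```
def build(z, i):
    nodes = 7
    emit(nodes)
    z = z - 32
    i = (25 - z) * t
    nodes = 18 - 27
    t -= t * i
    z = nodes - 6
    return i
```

3

Transformed code:
def build(z, i):
    vals = 7
    emit(vals)
    z = z - 32
    i = (25 - z) * t
    vals = 18 - 27
    t -= t * i
    z = vals - 6
    return i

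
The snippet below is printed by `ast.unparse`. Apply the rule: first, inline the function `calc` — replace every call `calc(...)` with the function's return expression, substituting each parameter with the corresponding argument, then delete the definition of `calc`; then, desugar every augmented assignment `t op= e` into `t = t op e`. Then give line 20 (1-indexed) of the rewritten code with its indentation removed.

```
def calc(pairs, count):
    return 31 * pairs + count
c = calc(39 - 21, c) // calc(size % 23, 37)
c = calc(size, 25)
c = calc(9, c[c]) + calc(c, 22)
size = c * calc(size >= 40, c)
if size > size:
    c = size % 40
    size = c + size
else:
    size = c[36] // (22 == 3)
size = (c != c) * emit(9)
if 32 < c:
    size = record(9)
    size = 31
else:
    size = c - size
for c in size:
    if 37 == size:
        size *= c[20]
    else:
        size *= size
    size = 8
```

size = size * size

Transformed code:
c = (31 * (39 - 21) + c) // (31 * (size % 23) + 37)
c = 31 * size + 25
c = 31 * 9 + c[c] + (31 * c + 22)
size = c * (31 * (size >= 40) + c)
if size > size:
    c = size % 40
    size = c + size
else:
    size = c[36] // (22 == 3)
size = (c != c) * emit(9)
if 32 < c:
    size = record(9)
    size = 31
else:
    size = c - size
for c in size:
    if 37 == size:
        size = size * c[20]
    else:
        size = size * size
    size = 8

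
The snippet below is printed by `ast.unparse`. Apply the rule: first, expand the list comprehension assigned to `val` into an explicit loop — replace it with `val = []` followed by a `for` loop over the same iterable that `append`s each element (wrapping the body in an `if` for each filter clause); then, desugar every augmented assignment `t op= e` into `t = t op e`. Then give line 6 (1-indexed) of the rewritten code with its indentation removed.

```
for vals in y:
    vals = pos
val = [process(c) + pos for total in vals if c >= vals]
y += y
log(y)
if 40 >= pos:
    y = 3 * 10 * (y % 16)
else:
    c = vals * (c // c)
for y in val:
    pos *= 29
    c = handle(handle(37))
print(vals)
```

val.append(process(c) + pos)

Transformed code:
for vals in y:
    vals = pos
val = []
for total in vals:
    if c >= vals:
        val.append(process(c) + pos)
y = y + y
log(y)
if 40 >= pos:
    y = 3 * 10 * (y % 16)
else:
    c = vals * (c // c)
for y in val:
    pos = pos * 29
    c = handle(handle(37))
print(vals)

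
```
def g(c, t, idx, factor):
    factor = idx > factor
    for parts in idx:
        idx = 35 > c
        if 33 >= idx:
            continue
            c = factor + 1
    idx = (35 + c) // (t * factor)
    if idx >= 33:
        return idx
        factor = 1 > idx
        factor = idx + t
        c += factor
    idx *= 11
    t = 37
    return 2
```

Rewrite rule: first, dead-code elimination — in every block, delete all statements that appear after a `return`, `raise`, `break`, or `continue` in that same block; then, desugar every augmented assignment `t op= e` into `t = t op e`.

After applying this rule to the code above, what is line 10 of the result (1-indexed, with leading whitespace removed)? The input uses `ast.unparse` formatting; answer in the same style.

Transformed code:
def g(c, t, idx, factor):
    factor = idx > factor
    for parts in idx:
        idx = 35 > c
        if 33 >= idx:
            continue
    idx = (35 + c) // (t * factor)
    if idx >= 33:
        return idx
    idx = idx * 11
    t = 37
    return 2

idx = idx * 11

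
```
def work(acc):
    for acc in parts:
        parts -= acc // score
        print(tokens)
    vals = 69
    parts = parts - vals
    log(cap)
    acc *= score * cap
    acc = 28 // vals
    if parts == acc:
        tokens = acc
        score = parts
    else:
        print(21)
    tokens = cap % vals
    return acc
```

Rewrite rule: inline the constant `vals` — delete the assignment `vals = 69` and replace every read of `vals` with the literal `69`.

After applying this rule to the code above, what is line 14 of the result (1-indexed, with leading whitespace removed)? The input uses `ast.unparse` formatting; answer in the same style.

Transformed code:
def work(acc):
    for acc in parts:
        parts -= acc // score
        print(tokens)
    parts = parts - 69
    log(cap)
    acc *= score * cap
    acc = 28 // 69
    if parts == acc:
        tokens = acc
        score = parts
    else:
        print(21)
    tokens = cap % 69
    return acc

tokens = cap % 69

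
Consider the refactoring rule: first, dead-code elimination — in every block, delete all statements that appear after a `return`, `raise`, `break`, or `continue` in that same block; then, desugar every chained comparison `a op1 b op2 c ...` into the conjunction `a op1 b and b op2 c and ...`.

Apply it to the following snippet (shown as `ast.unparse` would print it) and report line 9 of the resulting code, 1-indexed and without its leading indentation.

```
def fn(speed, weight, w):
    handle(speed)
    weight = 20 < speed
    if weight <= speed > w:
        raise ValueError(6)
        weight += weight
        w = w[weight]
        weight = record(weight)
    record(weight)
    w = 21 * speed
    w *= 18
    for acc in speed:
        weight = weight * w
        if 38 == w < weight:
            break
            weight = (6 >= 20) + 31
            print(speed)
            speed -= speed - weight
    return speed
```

Transformed code:
def fn(speed, weight, w):
    handle(speed)
    weight = 20 < speed
    if weight <= speed and speed > w:
        raise ValueError(6)
    record(weight)
    w = 21 * speed
    w *= 18
    for acc in speed:
        weight = weight * w
        if 38 == w and w < weight:
            break
    return speed

for acc in speed:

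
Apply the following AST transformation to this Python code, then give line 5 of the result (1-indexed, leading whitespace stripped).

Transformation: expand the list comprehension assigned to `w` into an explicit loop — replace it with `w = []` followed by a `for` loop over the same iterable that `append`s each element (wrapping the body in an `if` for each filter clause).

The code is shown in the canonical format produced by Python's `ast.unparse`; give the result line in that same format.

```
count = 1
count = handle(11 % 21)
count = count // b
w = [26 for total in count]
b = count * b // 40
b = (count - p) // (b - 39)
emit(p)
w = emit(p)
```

for total in count:

Transformed code:
count = 1
count = handle(11 % 21)
count = count // b
w = []
for total in count:
    w.append(26)
b = count * b // 40
b = (count - p) // (b - 39)
emit(p)
w = emit(p)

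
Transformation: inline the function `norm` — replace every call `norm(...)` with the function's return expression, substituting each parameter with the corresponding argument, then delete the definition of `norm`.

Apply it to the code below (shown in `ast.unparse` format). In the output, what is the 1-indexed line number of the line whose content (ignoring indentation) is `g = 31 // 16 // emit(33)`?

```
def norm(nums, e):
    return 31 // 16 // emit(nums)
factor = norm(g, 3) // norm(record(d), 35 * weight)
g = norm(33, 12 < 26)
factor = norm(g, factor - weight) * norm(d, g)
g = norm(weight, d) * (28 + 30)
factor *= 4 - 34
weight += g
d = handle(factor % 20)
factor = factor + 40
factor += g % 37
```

Transformed code:
factor = 31 // 16 // emit(g) // (31 // 16 // emit(record(d)))
g = 31 // 16 // emit(33)
factor = 31 // 16 // emit(g) * (31 // 16 // emit(d))
g = 31 // 16 // emit(weight) * (28 + 30)
factor *= 4 - 34
weight += g
d = handle(factor % 20)
factor = factor + 40
factor += g % 37

2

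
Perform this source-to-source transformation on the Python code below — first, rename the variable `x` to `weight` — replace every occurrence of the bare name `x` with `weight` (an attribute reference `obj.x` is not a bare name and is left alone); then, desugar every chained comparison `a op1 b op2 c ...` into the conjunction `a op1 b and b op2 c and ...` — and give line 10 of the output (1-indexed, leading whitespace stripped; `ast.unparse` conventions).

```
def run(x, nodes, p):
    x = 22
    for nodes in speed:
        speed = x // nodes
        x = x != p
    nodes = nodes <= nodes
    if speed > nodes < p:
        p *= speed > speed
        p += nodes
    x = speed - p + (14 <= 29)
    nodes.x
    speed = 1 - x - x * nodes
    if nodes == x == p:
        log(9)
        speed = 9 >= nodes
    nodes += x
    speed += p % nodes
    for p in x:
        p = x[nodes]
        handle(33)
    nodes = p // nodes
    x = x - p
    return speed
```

weight = speed - p + (14 <= 29)

Transformed code:
def run(weight, nodes, p):
    weight = 22
    for nodes in speed:
        speed = weight // nodes
        weight = weight != p
    nodes = nodes <= nodes
    if speed > nodes and nodes < p:
        p *= speed > speed
        p += nodes
    weight = speed - p + (14 <= 29)
    nodes.x
    speed = 1 - weight - weight * nodes
    if nodes == weight and weight == p:
        log(9)
        speed = 9 >= nodes
    nodes += weight
    speed += p % nodes
    for p in weight:
        p = weight[nodes]
        handle(33)
    nodes = p // nodes
    weight = weight - p
    return speed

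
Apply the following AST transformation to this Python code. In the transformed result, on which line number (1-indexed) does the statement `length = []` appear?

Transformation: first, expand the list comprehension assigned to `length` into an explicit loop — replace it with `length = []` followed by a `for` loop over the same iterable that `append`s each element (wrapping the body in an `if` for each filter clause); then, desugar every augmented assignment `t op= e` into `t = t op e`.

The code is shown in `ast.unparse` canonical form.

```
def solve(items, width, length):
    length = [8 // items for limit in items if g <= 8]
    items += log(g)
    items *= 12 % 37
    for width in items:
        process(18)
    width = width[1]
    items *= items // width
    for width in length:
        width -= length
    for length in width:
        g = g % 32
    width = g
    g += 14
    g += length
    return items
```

2

Transformed code:
def solve(items, width, length):
    length = []
    for limit in items:
        if g <= 8:
            length.append(8 // items)
    items = items + log(g)
    items = items * (12 % 37)
    for width in items:
        process(18)
    width = width[1]
    items = items * (items // width)
    for width in length:
        width = width - length
    for length in width:
        g = g % 32
    width = g
    g = g + 14
    g = g + length
    return items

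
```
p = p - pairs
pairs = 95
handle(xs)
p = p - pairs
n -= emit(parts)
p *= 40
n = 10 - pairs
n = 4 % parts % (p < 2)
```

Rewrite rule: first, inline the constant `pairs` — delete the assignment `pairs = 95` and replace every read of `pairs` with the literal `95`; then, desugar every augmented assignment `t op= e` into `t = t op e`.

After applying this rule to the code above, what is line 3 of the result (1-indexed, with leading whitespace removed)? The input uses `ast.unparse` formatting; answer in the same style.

Transformed code:
p = p - 95
handle(xs)
p = p - 95
n = n - emit(parts)
p = p * 40
n = 10 - 95
n = 4 % parts % (p < 2)

p = p - 95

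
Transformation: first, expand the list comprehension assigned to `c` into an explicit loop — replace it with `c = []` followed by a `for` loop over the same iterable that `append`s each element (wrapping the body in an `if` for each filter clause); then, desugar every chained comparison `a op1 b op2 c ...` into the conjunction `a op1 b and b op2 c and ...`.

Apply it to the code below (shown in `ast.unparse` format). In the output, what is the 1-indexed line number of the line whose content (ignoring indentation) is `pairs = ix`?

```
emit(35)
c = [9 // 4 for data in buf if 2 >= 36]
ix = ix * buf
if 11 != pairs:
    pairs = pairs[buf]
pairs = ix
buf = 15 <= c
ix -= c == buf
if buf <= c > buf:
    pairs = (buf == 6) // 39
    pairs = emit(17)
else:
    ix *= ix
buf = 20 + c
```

9

Transformed code:
emit(35)
c = []
for data in buf:
    if 2 >= 36:
        c.append(9 // 4)
ix = ix * buf
if 11 != pairs:
    pairs = pairs[buf]
pairs = ix
buf = 15 <= c
ix -= c == buf
if buf <= c and c > buf:
    pairs = (buf == 6) // 39
    pairs = emit(17)
else:
    ix *= ix
buf = 20 + c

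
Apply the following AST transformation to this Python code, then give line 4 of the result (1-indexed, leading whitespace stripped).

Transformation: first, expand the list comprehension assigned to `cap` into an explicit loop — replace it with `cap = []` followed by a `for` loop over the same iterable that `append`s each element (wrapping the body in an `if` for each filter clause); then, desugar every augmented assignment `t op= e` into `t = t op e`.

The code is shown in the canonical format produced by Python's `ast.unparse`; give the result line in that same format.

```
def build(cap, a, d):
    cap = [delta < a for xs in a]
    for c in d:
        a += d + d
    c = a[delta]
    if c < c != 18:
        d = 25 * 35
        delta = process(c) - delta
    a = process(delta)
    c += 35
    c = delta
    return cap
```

cap.append(delta < a)

Transformed code:
def build(cap, a, d):
    cap = []
    for xs in a:
        cap.append(delta < a)
    for c in d:
        a = a + (d + d)
    c = a[delta]
    if c < c != 18:
        d = 25 * 35
        delta = process(c) - delta
    a = process(delta)
    c = c + 35
    c = delta
    return cap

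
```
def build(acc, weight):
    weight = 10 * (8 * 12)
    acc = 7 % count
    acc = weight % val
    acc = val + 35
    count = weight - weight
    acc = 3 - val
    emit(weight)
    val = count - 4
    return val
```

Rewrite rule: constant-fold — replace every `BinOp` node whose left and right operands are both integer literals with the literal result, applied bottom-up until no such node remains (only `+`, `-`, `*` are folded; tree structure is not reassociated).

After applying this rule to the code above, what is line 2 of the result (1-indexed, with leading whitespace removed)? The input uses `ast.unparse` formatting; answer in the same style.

weight = 960

Transformed code:
def build(acc, weight):
    weight = 960
    acc = 7 % count
    acc = weight % val
    acc = val + 35
    count = weight - weight
    acc = 3 - val
    emit(weight)
    val = count - 4
    return val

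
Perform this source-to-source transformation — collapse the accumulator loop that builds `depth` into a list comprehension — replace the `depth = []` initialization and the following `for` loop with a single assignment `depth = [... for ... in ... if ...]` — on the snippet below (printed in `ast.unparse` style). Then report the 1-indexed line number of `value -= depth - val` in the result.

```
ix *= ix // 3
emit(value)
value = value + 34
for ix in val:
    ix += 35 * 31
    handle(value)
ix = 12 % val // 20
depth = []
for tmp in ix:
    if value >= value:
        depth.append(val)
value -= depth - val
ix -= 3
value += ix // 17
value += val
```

9

Transformed code:
ix *= ix // 3
emit(value)
value = value + 34
for ix in val:
    ix += 35 * 31
    handle(value)
ix = 12 % val // 20
depth = [val for tmp in ix if value >= value]
value -= depth - val
ix -= 3
value += ix // 17
value += val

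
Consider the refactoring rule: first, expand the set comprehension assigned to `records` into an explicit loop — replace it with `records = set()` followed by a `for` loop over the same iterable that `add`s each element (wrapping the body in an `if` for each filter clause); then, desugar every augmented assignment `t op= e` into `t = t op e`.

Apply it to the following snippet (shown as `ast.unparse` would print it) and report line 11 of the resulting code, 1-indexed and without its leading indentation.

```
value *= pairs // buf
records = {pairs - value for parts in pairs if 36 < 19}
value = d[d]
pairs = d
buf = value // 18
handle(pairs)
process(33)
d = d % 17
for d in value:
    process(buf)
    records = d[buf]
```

d = d % 17

Transformed code:
value = value * (pairs // buf)
records = set()
for parts in pairs:
    if 36 < 19:
        records.add(pairs - value)
value = d[d]
pairs = d
buf = value // 18
handle(pairs)
process(33)
d = d % 17
for d in value:
    process(buf)
    records = d[buf]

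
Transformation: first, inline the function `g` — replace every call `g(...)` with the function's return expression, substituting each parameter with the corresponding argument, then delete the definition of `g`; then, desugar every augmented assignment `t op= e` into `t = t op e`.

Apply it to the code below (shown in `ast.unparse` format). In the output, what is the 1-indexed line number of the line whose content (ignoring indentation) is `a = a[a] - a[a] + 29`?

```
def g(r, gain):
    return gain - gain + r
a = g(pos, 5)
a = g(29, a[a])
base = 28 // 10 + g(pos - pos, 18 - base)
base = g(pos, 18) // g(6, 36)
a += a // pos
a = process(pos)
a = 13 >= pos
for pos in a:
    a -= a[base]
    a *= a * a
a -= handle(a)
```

Transformed code:
a = 5 - 5 + pos
a = a[a] - a[a] + 29
base = 28 // 10 + (18 - base - (18 - base) + (pos - pos))
base = (18 - 18 + pos) // (36 - 36 + 6)
a = a + a // pos
a = process(pos)
a = 13 >= pos
for pos in a:
    a = a - a[base]
    a = a * (a * a)
a = a - handle(a)

2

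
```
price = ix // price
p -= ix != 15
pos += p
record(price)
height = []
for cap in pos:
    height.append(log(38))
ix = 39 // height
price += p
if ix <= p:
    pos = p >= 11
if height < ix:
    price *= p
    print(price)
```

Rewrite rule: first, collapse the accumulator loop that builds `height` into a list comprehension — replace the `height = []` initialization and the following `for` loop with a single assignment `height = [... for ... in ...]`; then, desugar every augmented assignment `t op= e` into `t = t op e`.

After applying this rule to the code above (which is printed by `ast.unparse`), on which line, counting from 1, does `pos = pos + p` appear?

Transformed code:
price = ix // price
p = p - (ix != 15)
pos = pos + p
record(price)
height = [log(38) for cap in pos]
ix = 39 // height
price = price + p
if ix <= p:
    pos = p >= 11
if height < ix:
    price = price * p
    print(price)

3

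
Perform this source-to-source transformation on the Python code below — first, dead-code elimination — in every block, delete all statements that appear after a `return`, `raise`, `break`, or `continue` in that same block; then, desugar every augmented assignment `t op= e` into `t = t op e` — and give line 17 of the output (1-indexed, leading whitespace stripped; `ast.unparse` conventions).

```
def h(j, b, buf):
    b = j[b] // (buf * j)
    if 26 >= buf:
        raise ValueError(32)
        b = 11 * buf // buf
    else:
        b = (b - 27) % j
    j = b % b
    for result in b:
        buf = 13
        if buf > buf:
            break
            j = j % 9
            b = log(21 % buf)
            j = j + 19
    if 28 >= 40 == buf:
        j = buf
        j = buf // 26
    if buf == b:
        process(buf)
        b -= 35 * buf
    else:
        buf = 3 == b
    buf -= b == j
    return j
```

Transformed code:
def h(j, b, buf):
    b = j[b] // (buf * j)
    if 26 >= buf:
        raise ValueError(32)
    else:
        b = (b - 27) % j
    j = b % b
    for result in b:
        buf = 13
        if buf > buf:
            break
    if 28 >= 40 == buf:
        j = buf
        j = buf // 26
    if buf == b:
        process(buf)
        b = b - 35 * buf
    else:
        buf = 3 == b
    buf = buf - (b == j)
    return j

b = b - 35 * buf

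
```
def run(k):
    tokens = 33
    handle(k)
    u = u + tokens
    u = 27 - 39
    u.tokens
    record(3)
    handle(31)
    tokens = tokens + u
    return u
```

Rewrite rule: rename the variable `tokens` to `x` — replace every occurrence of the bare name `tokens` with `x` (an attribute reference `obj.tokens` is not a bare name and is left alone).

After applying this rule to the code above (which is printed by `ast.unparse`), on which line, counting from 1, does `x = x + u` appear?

9

Transformed code:
def run(k):
    x = 33
    handle(k)
    u = u + x
    u = 27 - 39
    u.tokens
    record(3)
    handle(31)
    x = x + u
    return u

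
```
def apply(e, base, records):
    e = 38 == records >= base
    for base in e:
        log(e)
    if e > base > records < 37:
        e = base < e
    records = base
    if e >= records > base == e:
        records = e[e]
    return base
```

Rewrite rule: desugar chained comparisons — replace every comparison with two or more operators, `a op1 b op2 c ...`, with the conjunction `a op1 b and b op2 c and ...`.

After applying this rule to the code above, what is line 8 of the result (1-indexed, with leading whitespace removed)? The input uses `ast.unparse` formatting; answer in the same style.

Transformed code:
def apply(e, base, records):
    e = 38 == records and records >= base
    for base in e:
        log(e)
    if e > base and base > records and (records < 37):
        e = base < e
    records = base
    if e >= records and records > base and (base == e):
        records = e[e]
    return base

if e >= records and records > base and (base == e):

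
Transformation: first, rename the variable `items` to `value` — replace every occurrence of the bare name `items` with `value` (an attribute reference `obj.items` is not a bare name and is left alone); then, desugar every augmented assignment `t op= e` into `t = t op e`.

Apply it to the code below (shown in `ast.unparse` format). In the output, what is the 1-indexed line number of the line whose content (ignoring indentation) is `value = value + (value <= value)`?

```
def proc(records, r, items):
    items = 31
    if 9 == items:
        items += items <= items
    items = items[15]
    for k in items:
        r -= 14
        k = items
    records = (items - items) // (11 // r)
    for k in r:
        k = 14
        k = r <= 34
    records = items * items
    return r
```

Transformed code:
def proc(records, r, value):
    value = 31
    if 9 == value:
        value = value + (value <= value)
    value = value[15]
    for k in value:
        r = r - 14
        k = value
    records = (value - value) // (11 // r)
    for k in r:
        k = 14
        k = r <= 34
    records = value * value
    return r

4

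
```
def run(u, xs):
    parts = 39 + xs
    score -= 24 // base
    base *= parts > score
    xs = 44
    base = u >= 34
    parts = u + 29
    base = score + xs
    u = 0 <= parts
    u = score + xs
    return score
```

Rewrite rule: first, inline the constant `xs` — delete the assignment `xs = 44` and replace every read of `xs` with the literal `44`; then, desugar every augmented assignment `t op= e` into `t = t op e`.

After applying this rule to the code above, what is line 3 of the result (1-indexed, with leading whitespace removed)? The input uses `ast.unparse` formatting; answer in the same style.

Transformed code:
def run(u, xs):
    parts = 39 + 44
    score = score - 24 // base
    base = base * (parts > score)
    base = u >= 34
    parts = u + 29
    base = score + 44
    u = 0 <= parts
    u = score + 44
    return score

score = score - 24 // base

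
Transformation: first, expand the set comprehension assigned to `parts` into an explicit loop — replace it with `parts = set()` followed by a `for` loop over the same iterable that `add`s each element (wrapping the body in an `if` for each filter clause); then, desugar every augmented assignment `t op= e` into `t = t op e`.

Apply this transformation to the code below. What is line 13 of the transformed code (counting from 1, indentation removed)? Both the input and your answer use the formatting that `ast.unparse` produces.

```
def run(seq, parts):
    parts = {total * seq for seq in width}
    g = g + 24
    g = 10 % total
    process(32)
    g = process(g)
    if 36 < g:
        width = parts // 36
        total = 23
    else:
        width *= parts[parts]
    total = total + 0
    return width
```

Transformed code:
def run(seq, parts):
    parts = set()
    for seq in width:
        parts.add(total * seq)
    g = g + 24
    g = 10 % total
    process(32)
    g = process(g)
    if 36 < g:
        width = parts // 36
        total = 23
    else:
        width = width * parts[parts]
    total = total + 0
    return width

width = width * parts[parts]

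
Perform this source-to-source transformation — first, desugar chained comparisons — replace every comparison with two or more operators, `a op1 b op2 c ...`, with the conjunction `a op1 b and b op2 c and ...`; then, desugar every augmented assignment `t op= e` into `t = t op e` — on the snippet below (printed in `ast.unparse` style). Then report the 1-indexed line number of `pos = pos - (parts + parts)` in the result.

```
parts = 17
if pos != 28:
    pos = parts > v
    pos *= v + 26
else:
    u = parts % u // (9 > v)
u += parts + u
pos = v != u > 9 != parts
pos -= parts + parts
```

Transformed code:
parts = 17
if pos != 28:
    pos = parts > v
    pos = pos * (v + 26)
else:
    u = parts % u // (9 > v)
u = u + (parts + u)
pos = v != u and u > 9 and (9 != parts)
pos = pos - (parts + parts)

9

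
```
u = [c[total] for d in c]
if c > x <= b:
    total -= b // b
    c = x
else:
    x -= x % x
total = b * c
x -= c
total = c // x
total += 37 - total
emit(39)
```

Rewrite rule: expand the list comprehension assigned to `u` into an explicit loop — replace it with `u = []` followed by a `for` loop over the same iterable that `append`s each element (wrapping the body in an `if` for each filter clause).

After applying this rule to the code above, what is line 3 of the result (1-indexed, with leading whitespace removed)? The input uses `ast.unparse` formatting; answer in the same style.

Transformed code:
u = []
for d in c:
    u.append(c[total])
if c > x <= b:
    total -= b // b
    c = x
else:
    x -= x % x
total = b * c
x -= c
total = c // x
total += 37 - total
emit(39)

u.append(c[total])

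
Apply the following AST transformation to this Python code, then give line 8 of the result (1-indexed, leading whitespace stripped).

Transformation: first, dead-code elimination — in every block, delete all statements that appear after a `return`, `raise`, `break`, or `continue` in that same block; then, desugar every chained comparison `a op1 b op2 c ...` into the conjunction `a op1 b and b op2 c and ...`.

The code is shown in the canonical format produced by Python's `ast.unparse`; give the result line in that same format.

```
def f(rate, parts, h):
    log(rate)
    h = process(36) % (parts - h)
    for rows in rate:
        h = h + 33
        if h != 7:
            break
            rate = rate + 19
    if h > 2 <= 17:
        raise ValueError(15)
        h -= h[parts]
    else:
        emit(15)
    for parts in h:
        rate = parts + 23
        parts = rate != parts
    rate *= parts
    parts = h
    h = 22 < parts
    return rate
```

Transformed code:
def f(rate, parts, h):
    log(rate)
    h = process(36) % (parts - h)
    for rows in rate:
        h = h + 33
        if h != 7:
            break
    if h > 2 and 2 <= 17:
        raise ValueError(15)
    else:
        emit(15)
    for parts in h:
        rate = parts + 23
        parts = rate != parts
    rate *= parts
    parts = h
    h = 22 < parts
    return rate

if h > 2 and 2 <= 17:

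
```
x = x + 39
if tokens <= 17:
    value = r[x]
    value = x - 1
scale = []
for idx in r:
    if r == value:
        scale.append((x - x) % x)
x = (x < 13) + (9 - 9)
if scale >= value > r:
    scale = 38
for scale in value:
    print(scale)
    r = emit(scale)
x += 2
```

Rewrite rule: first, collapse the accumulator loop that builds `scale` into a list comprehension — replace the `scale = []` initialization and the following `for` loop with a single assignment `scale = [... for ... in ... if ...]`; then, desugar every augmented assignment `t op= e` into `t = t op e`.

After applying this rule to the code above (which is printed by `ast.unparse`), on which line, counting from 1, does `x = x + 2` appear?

12

Transformed code:
x = x + 39
if tokens <= 17:
    value = r[x]
    value = x - 1
scale = [(x - x) % x for idx in r if r == value]
x = (x < 13) + (9 - 9)
if scale >= value > r:
    scale = 38
for scale in value:
    print(scale)
    r = emit(scale)
x = x + 2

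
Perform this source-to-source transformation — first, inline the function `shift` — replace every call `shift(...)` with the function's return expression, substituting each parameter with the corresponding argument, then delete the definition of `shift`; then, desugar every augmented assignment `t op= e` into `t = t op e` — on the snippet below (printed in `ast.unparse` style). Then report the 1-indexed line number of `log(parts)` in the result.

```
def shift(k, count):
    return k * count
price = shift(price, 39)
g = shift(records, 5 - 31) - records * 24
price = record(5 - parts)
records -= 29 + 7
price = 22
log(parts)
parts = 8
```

Transformed code:
price = price * 39
g = records * (5 - 31) - records * 24
price = record(5 - parts)
records = records - (29 + 7)
price = 22
log(parts)
parts = 8

6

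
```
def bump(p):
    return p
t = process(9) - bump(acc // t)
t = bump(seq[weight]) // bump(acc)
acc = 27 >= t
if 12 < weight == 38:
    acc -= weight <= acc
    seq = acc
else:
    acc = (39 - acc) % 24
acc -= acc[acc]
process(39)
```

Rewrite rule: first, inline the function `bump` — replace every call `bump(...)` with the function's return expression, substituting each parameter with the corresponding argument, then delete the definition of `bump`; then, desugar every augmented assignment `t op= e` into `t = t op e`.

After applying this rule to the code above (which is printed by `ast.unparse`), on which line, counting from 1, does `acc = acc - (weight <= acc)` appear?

5

Transformed code:
t = process(9) - acc // t
t = seq[weight] // acc
acc = 27 >= t
if 12 < weight == 38:
    acc = acc - (weight <= acc)
    seq = acc
else:
    acc = (39 - acc) % 24
acc = acc - acc[acc]
process(39)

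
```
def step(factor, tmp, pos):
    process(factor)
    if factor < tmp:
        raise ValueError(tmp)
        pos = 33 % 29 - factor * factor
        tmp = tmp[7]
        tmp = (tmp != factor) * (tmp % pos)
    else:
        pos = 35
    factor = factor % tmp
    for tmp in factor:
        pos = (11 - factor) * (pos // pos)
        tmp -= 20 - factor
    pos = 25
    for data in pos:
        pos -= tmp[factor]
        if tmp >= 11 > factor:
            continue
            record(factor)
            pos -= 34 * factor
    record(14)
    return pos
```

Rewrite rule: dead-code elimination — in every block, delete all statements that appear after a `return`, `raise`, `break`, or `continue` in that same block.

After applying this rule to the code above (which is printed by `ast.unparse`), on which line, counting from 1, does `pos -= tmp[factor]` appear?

Transformed code:
def step(factor, tmp, pos):
    process(factor)
    if factor < tmp:
        raise ValueError(tmp)
    else:
        pos = 35
    factor = factor % tmp
    for tmp in factor:
        pos = (11 - factor) * (pos // pos)
        tmp -= 20 - factor
    pos = 25
    for data in pos:
        pos -= tmp[factor]
        if tmp >= 11 > factor:
            continue
    record(14)
    return pos

13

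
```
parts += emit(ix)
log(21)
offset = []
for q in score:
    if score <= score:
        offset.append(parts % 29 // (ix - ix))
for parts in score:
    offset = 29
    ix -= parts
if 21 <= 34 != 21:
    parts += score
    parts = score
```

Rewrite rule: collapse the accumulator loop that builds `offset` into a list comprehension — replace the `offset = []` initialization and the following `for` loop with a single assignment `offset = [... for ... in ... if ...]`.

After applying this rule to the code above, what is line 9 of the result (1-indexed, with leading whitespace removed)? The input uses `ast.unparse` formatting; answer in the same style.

parts = score

Transformed code:
parts += emit(ix)
log(21)
offset = [parts % 29 // (ix - ix) for q in score if score <= score]
for parts in score:
    offset = 29
    ix -= parts
if 21 <= 34 != 21:
    parts += score
    parts = score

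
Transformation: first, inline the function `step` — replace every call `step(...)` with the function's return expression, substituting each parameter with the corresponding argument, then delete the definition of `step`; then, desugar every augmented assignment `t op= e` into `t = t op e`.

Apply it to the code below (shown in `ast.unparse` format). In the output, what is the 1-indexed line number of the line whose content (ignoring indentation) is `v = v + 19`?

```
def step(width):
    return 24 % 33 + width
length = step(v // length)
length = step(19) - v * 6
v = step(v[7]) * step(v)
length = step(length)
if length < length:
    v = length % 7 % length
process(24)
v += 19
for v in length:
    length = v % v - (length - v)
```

Transformed code:
length = 24 % 33 + v // length
length = 24 % 33 + 19 - v * 6
v = (24 % 33 + v[7]) * (24 % 33 + v)
length = 24 % 33 + length
if length < length:
    v = length % 7 % length
process(24)
v = v + 19
for v in length:
    length = v % v - (length - v)

8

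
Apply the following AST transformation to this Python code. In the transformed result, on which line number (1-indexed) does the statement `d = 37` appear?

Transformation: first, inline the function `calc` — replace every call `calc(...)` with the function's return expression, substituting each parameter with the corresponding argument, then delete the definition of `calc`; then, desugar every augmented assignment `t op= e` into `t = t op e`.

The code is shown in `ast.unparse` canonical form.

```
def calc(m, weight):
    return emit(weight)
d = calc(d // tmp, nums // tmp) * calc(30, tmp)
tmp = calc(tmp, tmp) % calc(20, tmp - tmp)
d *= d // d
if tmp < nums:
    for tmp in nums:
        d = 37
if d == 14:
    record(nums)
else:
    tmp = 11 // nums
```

6

Transformed code:
d = emit(nums // tmp) * emit(tmp)
tmp = emit(tmp) % emit(tmp - tmp)
d = d * (d // d)
if tmp < nums:
    for tmp in nums:
        d = 37
if d == 14:
    record(nums)
else:
    tmp = 11 // nums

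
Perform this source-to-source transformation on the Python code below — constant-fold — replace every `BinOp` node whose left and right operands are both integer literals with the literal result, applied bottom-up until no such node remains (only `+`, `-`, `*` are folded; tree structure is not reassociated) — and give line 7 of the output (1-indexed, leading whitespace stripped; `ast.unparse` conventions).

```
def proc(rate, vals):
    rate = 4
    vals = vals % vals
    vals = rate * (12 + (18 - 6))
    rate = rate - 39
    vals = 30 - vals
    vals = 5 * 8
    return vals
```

Transformed code:
def proc(rate, vals):
    rate = 4
    vals = vals % vals
    vals = rate * 24
    rate = rate - 39
    vals = 30 - vals
    vals = 40
    return vals

vals = 40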